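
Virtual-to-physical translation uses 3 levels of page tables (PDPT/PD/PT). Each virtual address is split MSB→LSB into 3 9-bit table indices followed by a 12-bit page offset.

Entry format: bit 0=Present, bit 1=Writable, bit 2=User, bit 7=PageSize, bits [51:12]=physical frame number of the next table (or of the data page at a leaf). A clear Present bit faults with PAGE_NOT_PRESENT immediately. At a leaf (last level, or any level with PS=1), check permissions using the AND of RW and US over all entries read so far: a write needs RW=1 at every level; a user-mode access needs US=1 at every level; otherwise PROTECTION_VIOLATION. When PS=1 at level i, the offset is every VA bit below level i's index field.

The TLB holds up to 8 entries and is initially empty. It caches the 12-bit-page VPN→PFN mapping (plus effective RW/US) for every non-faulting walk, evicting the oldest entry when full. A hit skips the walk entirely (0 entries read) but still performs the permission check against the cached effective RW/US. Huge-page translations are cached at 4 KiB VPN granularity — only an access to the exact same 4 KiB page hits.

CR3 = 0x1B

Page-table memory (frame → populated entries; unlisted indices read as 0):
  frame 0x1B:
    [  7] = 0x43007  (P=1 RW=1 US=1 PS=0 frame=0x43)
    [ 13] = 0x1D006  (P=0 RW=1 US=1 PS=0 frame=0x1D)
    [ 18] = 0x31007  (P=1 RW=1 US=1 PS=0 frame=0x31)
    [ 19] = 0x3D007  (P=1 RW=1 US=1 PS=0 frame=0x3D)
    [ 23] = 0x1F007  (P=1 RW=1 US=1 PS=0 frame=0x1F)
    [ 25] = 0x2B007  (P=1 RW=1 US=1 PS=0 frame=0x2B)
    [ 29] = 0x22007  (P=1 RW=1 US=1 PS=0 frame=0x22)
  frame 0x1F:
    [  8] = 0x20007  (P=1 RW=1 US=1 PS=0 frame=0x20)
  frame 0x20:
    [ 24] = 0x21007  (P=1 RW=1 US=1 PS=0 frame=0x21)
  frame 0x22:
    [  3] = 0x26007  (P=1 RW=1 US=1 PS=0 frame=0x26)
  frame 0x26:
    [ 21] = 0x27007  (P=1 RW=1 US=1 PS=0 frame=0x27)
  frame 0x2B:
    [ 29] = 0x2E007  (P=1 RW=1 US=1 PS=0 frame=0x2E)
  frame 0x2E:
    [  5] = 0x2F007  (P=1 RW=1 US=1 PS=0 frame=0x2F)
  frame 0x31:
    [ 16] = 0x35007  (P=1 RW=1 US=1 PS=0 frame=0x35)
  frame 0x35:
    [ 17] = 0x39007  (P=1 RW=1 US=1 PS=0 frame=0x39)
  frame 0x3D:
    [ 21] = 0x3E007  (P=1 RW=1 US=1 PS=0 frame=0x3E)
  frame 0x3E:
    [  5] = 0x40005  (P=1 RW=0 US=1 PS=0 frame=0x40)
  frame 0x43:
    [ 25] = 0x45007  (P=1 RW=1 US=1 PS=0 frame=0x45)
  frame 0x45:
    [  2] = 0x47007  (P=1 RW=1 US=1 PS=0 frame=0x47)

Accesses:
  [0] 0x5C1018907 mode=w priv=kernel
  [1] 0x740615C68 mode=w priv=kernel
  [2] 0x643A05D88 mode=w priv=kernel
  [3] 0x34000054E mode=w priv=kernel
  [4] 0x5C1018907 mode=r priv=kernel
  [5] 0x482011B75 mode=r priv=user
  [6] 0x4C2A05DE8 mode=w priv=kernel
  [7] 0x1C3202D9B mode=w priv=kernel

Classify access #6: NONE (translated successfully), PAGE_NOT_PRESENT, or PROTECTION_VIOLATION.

Trace:
#0 VA=0x5C1018907 (w,kernel):
  L0 @0x1B[23] → 0x1F007  P=1,RW=1,US=1,PS=0
  L1 @0x1F[8] → 0x20007  P=1,RW=1,US=1,PS=0
  L2 @0x20[24] → 0x21007  P=1,RW=1,US=1,PS=0
  ⇒ phys 0x21907  [3 reads]
#1 VA=0x740615C68 (w,kernel):
  L0 @0x1B[29] → 0x22007  P=1,RW=1,US=1,PS=0
  L1 @0x22[3] → 0x26007  P=1,RW=1,US=1,PS=0
  L2 @0x26[21] → 0x27007  P=1,RW=1,US=1,PS=0
  ⇒ phys 0x27C68  [3 reads]
#2 VA=0x643A05D88 (w,kernel):
  L0 @0x1B[25] → 0x2B007  P=1,RW=1,US=1,PS=0
  L1 @0x2B[29] → 0x2E007  P=1,RW=1,US=1,PS=0
  L2 @0x2E[5] → 0x2F007  P=1,RW=1,US=1,PS=0
  ⇒ phys 0x2FD88  [3 reads]
#3 VA=0x34000054E (w,kernel):
  L0 @0x1B[13] → 0x1D006  P=0,RW=1,US=1,PS=0
  ✗ PAGE_NOT_PRESENT  [1 reads]
#4 VA=0x5C1018907 (r,kernel):
  TLB hit vpn=0x5C1018 → PA=0x21907
#5 VA=0x482011B75 (r,user):
  L0 @0x1B[18] → 0x31007  P=1,RW=1,US=1,PS=0
  L1 @0x31[16] → 0x35007  P=1,RW=1,US=1,PS=0
  L2 @0x35[17] → 0x39007  P=1,RW=1,US=1,PS=0
  ⇒ phys 0x39B75  [3 reads]
#6 VA=0x4C2A05DE8 (w,kernel):
  L0 @0x1B[19] → 0x3D007  P=1,RW=1,US=1,PS=0
  L1 @0x3D[21] → 0x3E007  P=1,RW=1,US=1,PS=0
  L2 @0x3E[5] → 0x40005  P=1,RW=0,US=1,PS=0
  ✗ PROTECTION_VIOLATION  [3 reads]
#7 VA=0x1C3202D9B (w,kernel):
  L0 @0x1B[7] → 0x43007  P=1,RW=1,US=1,PS=0
  L1 @0x43[25] → 0x45007  P=1,RW=1,US=1,PS=0
  L2 @0x45[2] → 0x47007  P=1,RW=1,US=1,PS=0
  ⇒ phys 0x47D9B  [3 reads]

Access #6 fault: PROTECTION_VIOLATION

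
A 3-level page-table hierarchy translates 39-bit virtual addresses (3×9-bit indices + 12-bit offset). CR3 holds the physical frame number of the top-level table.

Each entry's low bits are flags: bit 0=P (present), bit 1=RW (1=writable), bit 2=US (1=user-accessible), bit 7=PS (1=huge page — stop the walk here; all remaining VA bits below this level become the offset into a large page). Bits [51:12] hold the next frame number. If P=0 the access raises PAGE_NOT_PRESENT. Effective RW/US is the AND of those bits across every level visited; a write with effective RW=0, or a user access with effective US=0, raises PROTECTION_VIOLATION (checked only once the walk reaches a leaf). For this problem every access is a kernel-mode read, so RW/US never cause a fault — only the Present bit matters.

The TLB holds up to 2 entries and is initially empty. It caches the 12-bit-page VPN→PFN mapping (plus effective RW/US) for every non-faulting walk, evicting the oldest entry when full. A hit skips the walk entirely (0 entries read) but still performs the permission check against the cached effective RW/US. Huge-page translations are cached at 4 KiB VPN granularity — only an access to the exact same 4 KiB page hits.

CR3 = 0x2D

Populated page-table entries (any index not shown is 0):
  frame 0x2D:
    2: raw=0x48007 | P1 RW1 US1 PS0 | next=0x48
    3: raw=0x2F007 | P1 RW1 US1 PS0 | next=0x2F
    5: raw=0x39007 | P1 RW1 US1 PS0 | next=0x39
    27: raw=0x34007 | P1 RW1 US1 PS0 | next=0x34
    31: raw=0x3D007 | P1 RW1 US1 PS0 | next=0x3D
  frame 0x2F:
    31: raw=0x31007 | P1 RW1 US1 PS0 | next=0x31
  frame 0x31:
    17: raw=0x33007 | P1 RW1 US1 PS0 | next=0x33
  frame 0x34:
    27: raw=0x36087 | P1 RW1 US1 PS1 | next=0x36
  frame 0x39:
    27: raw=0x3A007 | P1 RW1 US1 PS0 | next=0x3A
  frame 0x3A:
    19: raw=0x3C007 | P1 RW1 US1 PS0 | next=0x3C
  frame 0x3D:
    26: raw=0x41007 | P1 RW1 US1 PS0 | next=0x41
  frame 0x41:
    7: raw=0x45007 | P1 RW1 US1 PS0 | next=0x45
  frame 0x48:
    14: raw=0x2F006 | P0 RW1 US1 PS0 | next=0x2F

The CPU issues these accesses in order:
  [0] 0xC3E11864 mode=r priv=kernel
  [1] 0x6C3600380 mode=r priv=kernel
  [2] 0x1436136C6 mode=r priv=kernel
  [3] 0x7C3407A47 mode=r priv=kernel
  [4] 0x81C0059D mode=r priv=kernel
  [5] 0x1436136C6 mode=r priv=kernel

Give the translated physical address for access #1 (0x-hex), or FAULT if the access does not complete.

Walk each access:
#0 VA=0xC3E11864 (r,kernel):
  lvl0: tbl 0x2D, slot 3 ⇒ 0x2F007 (P1/RW1/US1/PS0)
  lvl1: tbl 0x2F, slot 31 ⇒ 0x31007 (P1/RW1/US1/PS0)
  lvl2: tbl 0x31, slot 17 ⇒ 0x33007 (P1/RW1/US1/PS0)
  → PA=0x33864  (3 entries read)
#1 VA=0x6C3600380 (r,kernel):
  lvl0: tbl 0x2D, slot 27 ⇒ 0x34007 (P1/RW1/US1/PS0)
  lvl1: tbl 0x34, slot 27 ⇒ 0x36087 (P1/RW1/US1/PS1)
  → PA=0x36380 (huge @L1)  (2 entries read)
#2 VA=0x1436136C6 (r,kernel):
  lvl0: tbl 0x2D, slot 5 ⇒ 0x39007 (P1/RW1/US1/PS0)
  lvl1: tbl 0x39, slot 27 ⇒ 0x3A007 (P1/RW1/US1/PS0)
  lvl2: tbl 0x3A, slot 19 ⇒ 0x3C007 (P1/RW1/US1/PS0)
  → PA=0x3C6C6  (3 entries read)
#3 VA=0x7C3407A47 (r,kernel):
  lvl0: tbl 0x2D, slot 31 ⇒ 0x3D007 (P1/RW1/US1/PS0)
  lvl1: tbl 0x3D, slot 26 ⇒ 0x41007 (P1/RW1/US1/PS0)
  lvl2: tbl 0x41, slot 7 ⇒ 0x45007 (P1/RW1/US1/PS0)
  → PA=0x45A47  (3 entries read)
#4 VA=0x81C0059D (r,kernel):
  lvl0: tbl 0x2D, slot 2 ⇒ 0x48007 (P1/RW1/US1/PS0)
  lvl1: tbl 0x48, slot 14 ⇒ 0x2F006 (P0/RW1/US1/PS0)
  ⇒ fault: PAGE_NOT_PRESENT  — 2 lookups
#5 VA=0x1436136C6 (r,kernel):
  TLB hit vpn=0x143613 → PA=0x3C6C6

Access #1 PA: 0x36380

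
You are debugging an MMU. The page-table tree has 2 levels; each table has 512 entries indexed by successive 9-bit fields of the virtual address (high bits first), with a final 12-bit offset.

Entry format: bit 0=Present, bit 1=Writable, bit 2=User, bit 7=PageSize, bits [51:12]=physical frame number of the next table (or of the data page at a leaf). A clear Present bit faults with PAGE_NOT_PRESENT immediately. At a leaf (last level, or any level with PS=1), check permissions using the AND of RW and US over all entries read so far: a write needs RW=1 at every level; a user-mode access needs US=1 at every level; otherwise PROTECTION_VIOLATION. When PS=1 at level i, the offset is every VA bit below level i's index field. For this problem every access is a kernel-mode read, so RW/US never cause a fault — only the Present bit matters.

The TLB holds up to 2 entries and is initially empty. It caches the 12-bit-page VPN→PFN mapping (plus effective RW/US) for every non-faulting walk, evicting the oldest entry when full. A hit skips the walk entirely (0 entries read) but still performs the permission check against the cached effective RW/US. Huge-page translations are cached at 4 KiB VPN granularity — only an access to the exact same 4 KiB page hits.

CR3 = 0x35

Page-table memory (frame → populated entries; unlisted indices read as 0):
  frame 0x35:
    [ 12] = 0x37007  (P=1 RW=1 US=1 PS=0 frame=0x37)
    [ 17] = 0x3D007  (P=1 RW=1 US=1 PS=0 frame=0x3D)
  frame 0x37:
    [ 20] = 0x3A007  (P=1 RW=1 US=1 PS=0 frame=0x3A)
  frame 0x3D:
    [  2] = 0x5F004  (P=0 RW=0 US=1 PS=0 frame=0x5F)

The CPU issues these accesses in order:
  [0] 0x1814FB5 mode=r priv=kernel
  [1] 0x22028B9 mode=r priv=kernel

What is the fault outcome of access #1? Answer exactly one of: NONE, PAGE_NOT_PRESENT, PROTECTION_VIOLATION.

Per-access translation:
#0 VA=0x1814FB5 (r,kernel):
  L0 @0x35[12] → 0x37007  P=1,RW=1,US=1,PS=0
  L1 @0x37[20] → 0x3A007  P=1,RW=1,US=1,PS=0
  ✓ 0x3AFB5  — 2 lookups
#1 VA=0x22028B9 (r,kernel):
  L0 @0x35[17] → 0x3D007  P=1,RW=1,US=1,PS=0
  L1 @0x3D[2] → 0x5F004  P=0,RW=0,US=1,PS=0
  → PAGE_NOT_PRESENT  (2 entries read)

Access #1 fault: PAGE_NOT_PRESENT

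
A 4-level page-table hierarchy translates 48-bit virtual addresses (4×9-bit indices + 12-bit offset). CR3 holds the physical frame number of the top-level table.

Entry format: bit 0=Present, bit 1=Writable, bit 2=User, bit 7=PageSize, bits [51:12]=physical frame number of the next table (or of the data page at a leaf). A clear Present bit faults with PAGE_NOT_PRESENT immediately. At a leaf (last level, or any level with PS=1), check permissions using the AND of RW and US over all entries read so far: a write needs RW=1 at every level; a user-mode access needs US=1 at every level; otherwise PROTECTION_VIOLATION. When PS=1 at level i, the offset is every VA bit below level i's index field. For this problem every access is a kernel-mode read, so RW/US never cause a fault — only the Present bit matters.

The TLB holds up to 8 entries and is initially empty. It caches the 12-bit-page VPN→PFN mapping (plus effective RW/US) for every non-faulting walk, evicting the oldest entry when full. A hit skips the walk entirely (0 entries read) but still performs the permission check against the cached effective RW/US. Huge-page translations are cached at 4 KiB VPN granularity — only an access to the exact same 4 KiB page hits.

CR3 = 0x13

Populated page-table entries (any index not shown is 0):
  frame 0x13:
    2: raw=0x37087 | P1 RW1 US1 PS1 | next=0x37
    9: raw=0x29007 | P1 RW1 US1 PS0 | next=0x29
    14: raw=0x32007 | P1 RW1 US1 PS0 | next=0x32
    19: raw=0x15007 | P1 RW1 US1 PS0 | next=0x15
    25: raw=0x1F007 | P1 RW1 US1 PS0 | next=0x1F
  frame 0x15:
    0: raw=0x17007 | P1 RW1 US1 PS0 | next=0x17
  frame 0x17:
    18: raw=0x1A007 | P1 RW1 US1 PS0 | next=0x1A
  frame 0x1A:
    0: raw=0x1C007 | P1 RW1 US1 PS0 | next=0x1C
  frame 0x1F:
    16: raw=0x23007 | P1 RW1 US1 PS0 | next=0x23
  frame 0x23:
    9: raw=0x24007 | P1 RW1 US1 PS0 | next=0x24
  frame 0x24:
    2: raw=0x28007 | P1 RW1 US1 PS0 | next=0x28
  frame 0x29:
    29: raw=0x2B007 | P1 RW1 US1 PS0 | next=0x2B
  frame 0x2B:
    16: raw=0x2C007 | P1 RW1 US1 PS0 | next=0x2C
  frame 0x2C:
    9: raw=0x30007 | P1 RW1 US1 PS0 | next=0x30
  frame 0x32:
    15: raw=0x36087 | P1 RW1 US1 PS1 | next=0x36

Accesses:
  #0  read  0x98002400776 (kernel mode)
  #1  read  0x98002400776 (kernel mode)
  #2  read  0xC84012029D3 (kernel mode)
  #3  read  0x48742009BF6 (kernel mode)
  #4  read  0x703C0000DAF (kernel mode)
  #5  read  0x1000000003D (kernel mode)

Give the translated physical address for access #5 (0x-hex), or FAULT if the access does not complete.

Per-access translation:
#0 VA=0x98002400776 (r,kernel):
  L0: frame=0x13 idx=19 entry=0x15007 [P=1 RW=1 US=1 PS=0]
  L1: frame=0x15 idx=0 entry=0x17007 [P=1 RW=1 US=1 PS=0]
  L2: frame=0x17 idx=18 entry=0x1A007 [P=1 RW=1 US=1 PS=0]
  L3: frame=0x1A idx=0 entry=0x1C007 [P=1 RW=1 US=1 PS=0]
  ✓ 0x1C776  — 4 lookups
#1 VA=0x98002400776 (r,kernel):
  TLB hit vpn=0x98002400 → PA=0x1C776
#2 VA=0xC84012029D3 (r,kernel):
  L0: frame=0x13 idx=25 entry=0x1F007 [P=1 RW=1 US=1 PS=0]
  L1: frame=0x1F idx=16 entry=0x23007 [P=1 RW=1 US=1 PS=0]
  L2: frame=0x23 idx=9 entry=0x24007 [P=1 RW=1 US=1 PS=0]
  L3: frame=0x24 idx=2 entry=0x28007 [P=1 RW=1 US=1 PS=0]
  ✓ 0x289D3  — 4 lookups
#3 VA=0x48742009BF6 (r,kernel):
  L0: frame=0x13 idx=9 entry=0x29007 [P=1 RW=1 US=1 PS=0]
  L1: frame=0x29 idx=29 entry=0x2B007 [P=1 RW=1 US=1 PS=0]
  L2: frame=0x2B idx=16 entry=0x2C007 [P=1 RW=1 US=1 PS=0]
  L3: frame=0x2C idx=9 entry=0x30007 [P=1 RW=1 US=1 PS=0]
  ✓ 0x30BF6  — 4 lookups
#4 VA=0x703C0000DAF (r,kernel):
  L0: frame=0x13 idx=14 entry=0x32007 [P=1 RW=1 US=1 PS=0]
  L1: frame=0x32 idx=15 entry=0x36087 [P=1 RW=1 US=1 PS=1]
  ✓ 0x36DAF (huge @L1)  — 2 lookups
#5 VA=0x1000000003D (r,kernel):
  L0: frame=0x13 idx=2 entry=0x37087 [P=1 RW=1 US=1 PS=1]
  ✓ 0x3703D (huge @L0)  — 1 lookups

Access #5 PA: 0x3703D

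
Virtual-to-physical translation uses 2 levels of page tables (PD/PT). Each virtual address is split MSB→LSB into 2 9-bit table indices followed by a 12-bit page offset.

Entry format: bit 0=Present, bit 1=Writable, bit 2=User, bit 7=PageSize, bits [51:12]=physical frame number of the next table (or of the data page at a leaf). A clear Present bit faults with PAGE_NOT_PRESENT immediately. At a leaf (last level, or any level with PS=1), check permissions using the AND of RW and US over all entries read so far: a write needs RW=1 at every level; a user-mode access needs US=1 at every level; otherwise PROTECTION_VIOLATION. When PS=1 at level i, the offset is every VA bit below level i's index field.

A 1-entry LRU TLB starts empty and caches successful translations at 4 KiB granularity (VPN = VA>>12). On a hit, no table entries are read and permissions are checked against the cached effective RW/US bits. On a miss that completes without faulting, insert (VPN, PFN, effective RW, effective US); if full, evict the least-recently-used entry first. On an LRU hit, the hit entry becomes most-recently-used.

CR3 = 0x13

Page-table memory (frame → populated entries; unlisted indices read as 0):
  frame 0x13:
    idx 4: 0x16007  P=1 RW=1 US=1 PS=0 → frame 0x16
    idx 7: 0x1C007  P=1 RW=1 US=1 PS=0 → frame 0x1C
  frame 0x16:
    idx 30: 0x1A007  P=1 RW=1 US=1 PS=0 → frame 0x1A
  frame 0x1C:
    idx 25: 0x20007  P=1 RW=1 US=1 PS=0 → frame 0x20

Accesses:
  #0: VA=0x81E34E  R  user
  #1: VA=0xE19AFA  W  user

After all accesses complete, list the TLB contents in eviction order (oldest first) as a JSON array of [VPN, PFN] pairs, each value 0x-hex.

Walk each access:
#0 VA=0x81E34E (r,user):
  lvl0: tbl 0x13, slot 4 ⇒ 0x16007 (P1/RW1/US1/PS0)
  lvl1: tbl 0x16, slot 30 ⇒ 0x1A007 (P1/RW1/US1/PS0)
  → PA=0x1A34E  (2 entries read)
#1 VA=0xE19AFA (w,user):
  lvl0: tbl 0x13, slot 7 ⇒ 0x1C007 (P1/RW1/US1/PS0)
  lvl1: tbl 0x1C, slot 25 ⇒ 0x20007 (P1/RW1/US1/PS0)
  → PA=0x20AFA  (2 entries read)

TLB: [["0xE19", "0x20"]]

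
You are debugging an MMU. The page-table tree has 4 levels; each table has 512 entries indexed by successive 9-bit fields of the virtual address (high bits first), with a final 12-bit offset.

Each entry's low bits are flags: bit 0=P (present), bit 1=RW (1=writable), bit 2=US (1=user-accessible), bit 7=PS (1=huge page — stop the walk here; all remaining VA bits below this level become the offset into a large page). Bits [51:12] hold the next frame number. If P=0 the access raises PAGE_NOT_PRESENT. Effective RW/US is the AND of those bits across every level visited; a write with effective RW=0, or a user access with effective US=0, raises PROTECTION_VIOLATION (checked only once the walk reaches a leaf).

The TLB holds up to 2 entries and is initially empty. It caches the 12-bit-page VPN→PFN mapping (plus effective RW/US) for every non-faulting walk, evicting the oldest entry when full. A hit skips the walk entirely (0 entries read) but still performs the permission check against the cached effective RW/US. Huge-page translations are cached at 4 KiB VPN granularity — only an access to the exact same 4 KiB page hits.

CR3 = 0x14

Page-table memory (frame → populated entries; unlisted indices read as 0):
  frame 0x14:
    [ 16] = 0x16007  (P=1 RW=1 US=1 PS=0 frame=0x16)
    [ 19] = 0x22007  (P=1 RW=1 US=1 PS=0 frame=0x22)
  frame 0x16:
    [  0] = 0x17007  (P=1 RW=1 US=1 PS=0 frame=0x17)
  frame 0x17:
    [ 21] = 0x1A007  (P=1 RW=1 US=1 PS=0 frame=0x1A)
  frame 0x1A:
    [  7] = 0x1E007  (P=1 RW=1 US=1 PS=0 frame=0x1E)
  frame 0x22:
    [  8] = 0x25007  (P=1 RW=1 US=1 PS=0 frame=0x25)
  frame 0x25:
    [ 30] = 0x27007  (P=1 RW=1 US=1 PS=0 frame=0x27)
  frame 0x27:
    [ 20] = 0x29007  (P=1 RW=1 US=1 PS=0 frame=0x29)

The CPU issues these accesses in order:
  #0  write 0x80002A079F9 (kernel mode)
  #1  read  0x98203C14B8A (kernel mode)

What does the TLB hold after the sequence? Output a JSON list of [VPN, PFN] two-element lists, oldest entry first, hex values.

Walk each access:
#0 VA=0x80002A079F9 (w,kernel):
  lvl0: tbl 0x14, slot 16 ⇒ 0x16007 (P1/RW1/US1/PS0)
  lvl1: tbl 0x16, slot 0 ⇒ 0x17007 (P1/RW1/US1/PS0)
  lvl2: tbl 0x17, slot 21 ⇒ 0x1A007 (P1/RW1/US1/PS0)
  lvl3: tbl 0x1A, slot 7 ⇒ 0x1E007 (P1/RW1/US1/PS0)
  ⇒ phys 0x1E9F9  [4 reads]
#1 VA=0x98203C14B8A (r,kernel):
  lvl0: tbl 0x14, slot 19 ⇒ 0x22007 (P1/RW1/US1/PS0)
  lvl1: tbl 0x22, slot 8 ⇒ 0x25007 (P1/RW1/US1/PS0)
  lvl2: tbl 0x25, slot 30 ⇒ 0x27007 (P1/RW1/US1/PS0)
  lvl3: tbl 0x27, slot 20 ⇒ 0x29007 (P1/RW1/US1/PS0)
  ⇒ phys 0x29B8A  [4 reads]

TLB: [["0x80002A07", "0x1E"], ["0x98203C14", "0x29"]]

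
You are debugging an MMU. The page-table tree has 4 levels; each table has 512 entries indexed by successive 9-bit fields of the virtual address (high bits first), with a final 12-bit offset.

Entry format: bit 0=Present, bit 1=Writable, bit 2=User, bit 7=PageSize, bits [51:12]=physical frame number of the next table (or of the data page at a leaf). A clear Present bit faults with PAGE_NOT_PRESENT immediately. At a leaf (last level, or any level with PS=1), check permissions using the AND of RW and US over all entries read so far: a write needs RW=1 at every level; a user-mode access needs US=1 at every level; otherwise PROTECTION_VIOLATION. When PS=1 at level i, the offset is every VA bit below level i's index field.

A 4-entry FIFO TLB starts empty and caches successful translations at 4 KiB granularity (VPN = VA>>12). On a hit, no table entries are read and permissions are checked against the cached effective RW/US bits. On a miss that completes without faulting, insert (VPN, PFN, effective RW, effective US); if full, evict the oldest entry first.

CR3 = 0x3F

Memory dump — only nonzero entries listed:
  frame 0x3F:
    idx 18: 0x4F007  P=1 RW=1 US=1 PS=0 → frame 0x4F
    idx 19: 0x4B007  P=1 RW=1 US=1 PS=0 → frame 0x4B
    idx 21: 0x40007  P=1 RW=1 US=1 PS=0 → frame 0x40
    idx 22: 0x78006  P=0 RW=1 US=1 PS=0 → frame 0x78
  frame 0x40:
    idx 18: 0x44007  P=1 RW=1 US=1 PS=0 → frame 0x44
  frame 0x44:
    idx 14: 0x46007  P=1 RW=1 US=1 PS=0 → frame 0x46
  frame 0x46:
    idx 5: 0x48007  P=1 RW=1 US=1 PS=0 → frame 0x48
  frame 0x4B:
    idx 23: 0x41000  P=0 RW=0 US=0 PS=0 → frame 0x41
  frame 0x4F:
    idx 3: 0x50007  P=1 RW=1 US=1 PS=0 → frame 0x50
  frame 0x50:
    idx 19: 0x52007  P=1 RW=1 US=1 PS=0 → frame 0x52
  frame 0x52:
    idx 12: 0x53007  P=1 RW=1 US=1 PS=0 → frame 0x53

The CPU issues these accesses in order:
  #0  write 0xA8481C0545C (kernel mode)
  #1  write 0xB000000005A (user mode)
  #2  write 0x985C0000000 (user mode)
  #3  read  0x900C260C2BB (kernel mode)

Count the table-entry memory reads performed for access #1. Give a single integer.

Walk each access:
#0 VA=0xA8481C0545C (w,kernel):
  L0: frame=0x3F idx=21 entry=0x40007 [P=1 RW=1 US=1 PS=0]
  L1: frame=0x40 idx=18 entry=0x44007 [P=1 RW=1 US=1 PS=0]
  L2: frame=0x44 idx=14 entry=0x46007 [P=1 RW=1 US=1 PS=0]
  L3: frame=0x46 idx=5 entry=0x48007 [P=1 RW=1 US=1 PS=0]
  ✓ 0x4845C  — 4 lookups
#1 VA=0xB000000005A (w,user):
  L0: frame=0x3F idx=22 entry=0x78006 [P=0 RW=1 US=1 PS=0]
  ⇒ fault: PAGE_NOT_PRESENT  — 1 lookups
#2 VA=0x985C0000000 (w,user):
  L0: frame=0x3F idx=19 entry=0x4B007 [P=1 RW=1 US=1 PS=0]
  L1: frame=0x4B idx=23 entry=0x41000 [P=0 RW=0 US=0 PS=0]
  ⇒ fault: PAGE_NOT_PRESENT  — 2 lookups
#3 VA=0x900C260C2BB (r,kernel):
  L0: frame=0x3F idx=18 entry=0x4F007 [P=1 RW=1 US=1 PS=0]
  L1: frame=0x4F idx=3 entry=0x50007 [P=1 RW=1 US=1 PS=0]
  L2: frame=0x50 idx=19 entry=0x52007 [P=1 RW=1 US=1 PS=0]
  L3: frame=0x52 idx=12 entry=0x53007 [P=1 RW=1 US=1 PS=0]
  ✓ 0x532BB  — 4 lookups

Entries read for #1: 1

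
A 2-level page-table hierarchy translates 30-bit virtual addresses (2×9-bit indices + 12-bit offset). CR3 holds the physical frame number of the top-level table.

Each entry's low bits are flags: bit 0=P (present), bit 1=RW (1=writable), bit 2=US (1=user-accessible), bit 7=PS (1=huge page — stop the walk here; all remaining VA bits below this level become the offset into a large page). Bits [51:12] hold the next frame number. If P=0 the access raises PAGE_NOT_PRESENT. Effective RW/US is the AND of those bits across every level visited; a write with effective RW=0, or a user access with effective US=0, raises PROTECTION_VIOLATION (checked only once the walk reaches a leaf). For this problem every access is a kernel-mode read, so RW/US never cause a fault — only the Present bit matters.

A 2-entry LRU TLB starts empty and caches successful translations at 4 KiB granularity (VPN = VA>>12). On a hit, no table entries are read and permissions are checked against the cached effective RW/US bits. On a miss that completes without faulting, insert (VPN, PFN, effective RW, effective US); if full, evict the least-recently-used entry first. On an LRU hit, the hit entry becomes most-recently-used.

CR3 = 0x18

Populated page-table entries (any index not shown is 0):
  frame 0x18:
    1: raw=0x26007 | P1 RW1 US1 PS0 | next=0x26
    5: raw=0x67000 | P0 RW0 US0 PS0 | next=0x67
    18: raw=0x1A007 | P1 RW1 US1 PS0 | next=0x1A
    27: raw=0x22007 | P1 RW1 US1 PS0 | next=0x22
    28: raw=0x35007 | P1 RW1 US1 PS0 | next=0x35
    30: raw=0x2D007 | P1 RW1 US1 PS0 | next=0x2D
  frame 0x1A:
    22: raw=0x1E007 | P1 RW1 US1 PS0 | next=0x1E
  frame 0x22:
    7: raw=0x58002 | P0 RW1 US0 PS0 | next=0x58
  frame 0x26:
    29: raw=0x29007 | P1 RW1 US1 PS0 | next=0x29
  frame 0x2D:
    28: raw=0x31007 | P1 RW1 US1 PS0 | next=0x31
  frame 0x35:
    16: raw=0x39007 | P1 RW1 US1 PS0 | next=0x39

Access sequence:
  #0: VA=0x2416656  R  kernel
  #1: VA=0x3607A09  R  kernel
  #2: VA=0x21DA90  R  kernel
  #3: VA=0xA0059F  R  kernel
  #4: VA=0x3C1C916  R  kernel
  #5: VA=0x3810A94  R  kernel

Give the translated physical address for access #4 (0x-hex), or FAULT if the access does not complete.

Per-access translation:
#0 VA=0x2416656 (r,kernel):
  [0] read 0x18 idx=18: raw=0x1A007 flags P=1 W=1 U=1 S=0
  [1] read 0x1A idx=22: raw=0x1E007 flags P=1 W=1 U=1 S=0
  → PA=0x1E656  (2 entries read)
#1 VA=0x3607A09 (r,kernel):
  [0] read 0x18 idx=27: raw=0x22007 flags P=1 W=1 U=1 S=0
  [1] read 0x22 idx=7: raw=0x58002 flags P=0 W=1 U=0 S=0
  ⇒ fault: PAGE_NOT_PRESENT  — 2 lookups
#2 VA=0x21DA90 (r,kernel):
  [0] read 0x18 idx=1: raw=0x26007 flags P=1 W=1 U=1 S=0
  [1] read 0x26 idx=29: raw=0x29007 flags P=1 W=1 U=1 S=0
  → PA=0x29A90  (2 entries read)
#3 VA=0xA0059F (r,kernel):
  [0] read 0x18 idx=5: raw=0x67000 flags P=0 W=0 U=0 S=0
  ⇒ fault: PAGE_NOT_PRESENT  — 1 lookups
#4 VA=0x3C1C916 (r,kernel):
  [0] read 0x18 idx=30: raw=0x2D007 flags P=1 W=1 U=1 S=0
  [1] read 0x2D idx=28: raw=0x31007 flags P=1 W=1 U=1 S=0
  → PA=0x31916  (2 entries read)
#5 VA=0x3810A94 (r,kernel):
  [0] read 0x18 idx=28: raw=0x35007 flags P=1 W=1 U=1 S=0
  [1] read 0x35 idx=16: raw=0x39007 flags P=1 W=1 U=1 S=0
  → PA=0x39A94  (2 entries read)

Access #4 PA: 0x31916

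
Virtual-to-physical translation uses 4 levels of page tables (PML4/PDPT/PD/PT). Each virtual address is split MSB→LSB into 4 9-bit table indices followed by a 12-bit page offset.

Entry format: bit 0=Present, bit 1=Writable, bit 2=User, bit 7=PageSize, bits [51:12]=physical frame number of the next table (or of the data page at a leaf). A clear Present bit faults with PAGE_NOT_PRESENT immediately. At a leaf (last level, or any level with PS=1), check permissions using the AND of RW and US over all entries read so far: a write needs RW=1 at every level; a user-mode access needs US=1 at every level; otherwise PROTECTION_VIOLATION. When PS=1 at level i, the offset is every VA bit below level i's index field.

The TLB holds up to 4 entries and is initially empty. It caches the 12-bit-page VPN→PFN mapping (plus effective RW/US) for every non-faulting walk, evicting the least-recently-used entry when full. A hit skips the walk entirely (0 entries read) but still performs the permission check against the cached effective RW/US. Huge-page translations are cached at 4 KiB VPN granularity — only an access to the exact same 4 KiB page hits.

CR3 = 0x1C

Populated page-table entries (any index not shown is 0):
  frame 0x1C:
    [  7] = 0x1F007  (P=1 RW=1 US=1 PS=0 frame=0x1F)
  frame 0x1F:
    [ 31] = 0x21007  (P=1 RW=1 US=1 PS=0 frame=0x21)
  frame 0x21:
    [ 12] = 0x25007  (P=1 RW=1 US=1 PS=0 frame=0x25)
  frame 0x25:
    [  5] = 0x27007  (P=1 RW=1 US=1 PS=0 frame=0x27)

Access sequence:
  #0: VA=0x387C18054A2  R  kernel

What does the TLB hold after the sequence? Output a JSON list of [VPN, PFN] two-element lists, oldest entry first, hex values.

Trace:
#0 VA=0x387C18054A2 (r,kernel):
  lvl0: tbl 0x1C, slot 7 ⇒ 0x1F007 (P1/RW1/US1/PS0)
  lvl1: tbl 0x1F, slot 31 ⇒ 0x21007 (P1/RW1/US1/PS0)
  lvl2: tbl 0x21, slot 12 ⇒ 0x25007 (P1/RW1/US1/PS0)
  lvl3: tbl 0x25, slot 5 ⇒ 0x27007 (P1/RW1/US1/PS0)
  → PA=0x274A2  (4 entries read)

TLB: [["0x387C1805", "0x27"]]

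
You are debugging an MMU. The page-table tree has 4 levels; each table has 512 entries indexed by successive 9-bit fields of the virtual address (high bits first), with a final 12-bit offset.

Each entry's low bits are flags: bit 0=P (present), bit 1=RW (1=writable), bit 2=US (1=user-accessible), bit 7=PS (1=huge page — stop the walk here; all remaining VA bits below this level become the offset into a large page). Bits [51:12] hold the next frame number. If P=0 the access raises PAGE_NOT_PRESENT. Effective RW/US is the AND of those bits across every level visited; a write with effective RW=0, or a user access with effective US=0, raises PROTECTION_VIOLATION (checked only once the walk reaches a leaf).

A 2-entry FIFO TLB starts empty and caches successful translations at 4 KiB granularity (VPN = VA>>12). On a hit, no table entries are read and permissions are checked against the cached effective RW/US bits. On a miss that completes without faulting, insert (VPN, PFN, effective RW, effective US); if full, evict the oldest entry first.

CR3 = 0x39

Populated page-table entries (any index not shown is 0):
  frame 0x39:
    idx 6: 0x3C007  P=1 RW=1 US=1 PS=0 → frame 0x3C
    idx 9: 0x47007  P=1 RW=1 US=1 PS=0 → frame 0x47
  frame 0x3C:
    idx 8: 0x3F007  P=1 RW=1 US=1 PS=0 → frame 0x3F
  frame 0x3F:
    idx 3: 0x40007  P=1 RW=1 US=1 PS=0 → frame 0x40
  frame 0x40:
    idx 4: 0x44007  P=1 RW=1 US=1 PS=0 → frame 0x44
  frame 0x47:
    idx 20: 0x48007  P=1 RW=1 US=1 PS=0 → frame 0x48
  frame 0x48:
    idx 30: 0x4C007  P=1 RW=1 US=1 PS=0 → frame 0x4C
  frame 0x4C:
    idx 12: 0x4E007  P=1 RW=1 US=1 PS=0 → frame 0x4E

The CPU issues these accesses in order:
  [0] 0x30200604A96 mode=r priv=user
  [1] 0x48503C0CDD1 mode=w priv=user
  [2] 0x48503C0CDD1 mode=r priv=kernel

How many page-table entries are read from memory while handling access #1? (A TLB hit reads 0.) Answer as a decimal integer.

Walk each access:
#0 VA=0x30200604A96 (r,user):
  L0 @0x39[6] → 0x3C007  P=1,RW=1,US=1,PS=0
  L1 @0x3C[8] → 0x3F007  P=1,RW=1,US=1,PS=0
  L2 @0x3F[3] → 0x40007  P=1,RW=1,US=1,PS=0
  L3 @0x40[4] → 0x44007  P=1,RW=1,US=1,PS=0
  → PA=0x44A96  (4 entries read)
#1 VA=0x48503C0CDD1 (w,user):
  L0 @0x39[9] → 0x47007  P=1,RW=1,US=1,PS=0
  L1 @0x47[20] → 0x48007  P=1,RW=1,US=1,PS=0
  L2 @0x48[30] → 0x4C007  P=1,RW=1,US=1,PS=0
  L3 @0x4C[12] → 0x4E007  P=1,RW=1,US=1,PS=0
  → PA=0x4EDD1  (4 entries read)
#2 VA=0x48503C0CDD1 (r,kernel):
  TLB hit vpn=0x48503C0C → PA=0x4EDD1

Entries read for #1: 4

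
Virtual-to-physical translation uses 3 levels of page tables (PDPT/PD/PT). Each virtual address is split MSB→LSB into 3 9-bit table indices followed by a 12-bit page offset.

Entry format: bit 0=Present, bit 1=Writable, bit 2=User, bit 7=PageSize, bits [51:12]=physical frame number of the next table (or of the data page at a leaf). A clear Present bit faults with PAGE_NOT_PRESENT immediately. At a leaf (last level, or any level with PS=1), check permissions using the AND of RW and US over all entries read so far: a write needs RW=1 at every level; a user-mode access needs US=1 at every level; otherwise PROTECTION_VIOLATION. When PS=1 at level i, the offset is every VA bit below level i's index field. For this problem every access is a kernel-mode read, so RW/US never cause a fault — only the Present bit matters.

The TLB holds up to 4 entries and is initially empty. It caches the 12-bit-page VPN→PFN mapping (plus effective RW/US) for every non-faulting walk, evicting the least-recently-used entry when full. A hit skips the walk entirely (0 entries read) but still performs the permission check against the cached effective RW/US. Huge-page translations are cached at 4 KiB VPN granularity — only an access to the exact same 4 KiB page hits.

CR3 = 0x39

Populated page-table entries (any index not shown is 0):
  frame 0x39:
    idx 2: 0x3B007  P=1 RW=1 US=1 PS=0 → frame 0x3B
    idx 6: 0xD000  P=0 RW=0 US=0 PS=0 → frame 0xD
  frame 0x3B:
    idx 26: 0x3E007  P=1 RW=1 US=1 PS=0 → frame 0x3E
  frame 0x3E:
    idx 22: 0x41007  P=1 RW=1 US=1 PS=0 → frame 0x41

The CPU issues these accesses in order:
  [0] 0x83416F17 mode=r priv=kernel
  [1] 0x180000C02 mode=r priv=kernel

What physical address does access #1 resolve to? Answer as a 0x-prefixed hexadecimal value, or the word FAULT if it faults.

Walk each access:
#0 VA=0x83416F17 (r,kernel):
  L0: frame=0x39 idx=2 entry=0x3B007 [P=1 RW=1 US=1 PS=0]
  L1: frame=0x3B idx=26 entry=0x3E007 [P=1 RW=1 US=1 PS=0]
  L2: frame=0x3E idx=22 entry=0x41007 [P=1 RW=1 US=1 PS=0]
  ✓ 0x41F17  — 3 lookups
#1 VA=0x180000C02 (r,kernel):
  L0: frame=0x39 idx=6 entry=0xD000 [P=0 RW=0 US=0 PS=0]
  → PAGE_NOT_PRESENT  (1 entries read)

Access #1 PA: FAULT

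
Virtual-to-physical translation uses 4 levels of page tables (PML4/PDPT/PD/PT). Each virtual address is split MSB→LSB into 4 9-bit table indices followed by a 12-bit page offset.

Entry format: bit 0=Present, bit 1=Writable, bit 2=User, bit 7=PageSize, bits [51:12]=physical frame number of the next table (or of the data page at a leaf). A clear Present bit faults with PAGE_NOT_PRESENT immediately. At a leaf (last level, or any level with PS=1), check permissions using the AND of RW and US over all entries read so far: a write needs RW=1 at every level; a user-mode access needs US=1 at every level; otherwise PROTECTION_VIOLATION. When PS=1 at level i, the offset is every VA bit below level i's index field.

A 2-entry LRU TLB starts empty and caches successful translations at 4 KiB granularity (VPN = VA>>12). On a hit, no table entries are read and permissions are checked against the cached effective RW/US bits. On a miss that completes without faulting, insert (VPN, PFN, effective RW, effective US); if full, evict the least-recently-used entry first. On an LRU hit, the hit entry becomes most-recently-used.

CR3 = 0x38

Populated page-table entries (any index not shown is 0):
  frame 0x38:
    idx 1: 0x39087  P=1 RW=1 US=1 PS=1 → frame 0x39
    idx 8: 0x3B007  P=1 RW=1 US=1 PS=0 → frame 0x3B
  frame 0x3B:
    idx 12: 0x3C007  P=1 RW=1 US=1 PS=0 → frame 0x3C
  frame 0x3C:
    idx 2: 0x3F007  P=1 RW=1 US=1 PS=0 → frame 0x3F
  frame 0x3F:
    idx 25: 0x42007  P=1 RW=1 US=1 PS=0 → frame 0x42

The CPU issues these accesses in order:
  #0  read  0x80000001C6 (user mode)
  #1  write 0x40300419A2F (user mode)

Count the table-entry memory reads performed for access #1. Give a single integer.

Walk each access:
#0 VA=0x80000001C6 (r,user):
  [0] read 0x38 idx=1: raw=0x39087 flags P=1 W=1 U=1 S=1
  ⇒ phys 0x391C6 (huge @L0)  [1 reads]
#1 VA=0x40300419A2F (w,user):
  [0] read 0x38 idx=8: raw=0x3B007 flags P=1 W=1 U=1 S=0
  [1] read 0x3B idx=12: raw=0x3C007 flags P=1 W=1 U=1 S=0
  [2] read 0x3C idx=2: raw=0x3F007 flags P=1 W=1 U=1 S=0
  [3] read 0x3F idx=25: raw=0x42007 flags P=1 W=1 U=1 S=0
  ⇒ phys 0x42A2F  [4 reads]

Entries read for #1: 4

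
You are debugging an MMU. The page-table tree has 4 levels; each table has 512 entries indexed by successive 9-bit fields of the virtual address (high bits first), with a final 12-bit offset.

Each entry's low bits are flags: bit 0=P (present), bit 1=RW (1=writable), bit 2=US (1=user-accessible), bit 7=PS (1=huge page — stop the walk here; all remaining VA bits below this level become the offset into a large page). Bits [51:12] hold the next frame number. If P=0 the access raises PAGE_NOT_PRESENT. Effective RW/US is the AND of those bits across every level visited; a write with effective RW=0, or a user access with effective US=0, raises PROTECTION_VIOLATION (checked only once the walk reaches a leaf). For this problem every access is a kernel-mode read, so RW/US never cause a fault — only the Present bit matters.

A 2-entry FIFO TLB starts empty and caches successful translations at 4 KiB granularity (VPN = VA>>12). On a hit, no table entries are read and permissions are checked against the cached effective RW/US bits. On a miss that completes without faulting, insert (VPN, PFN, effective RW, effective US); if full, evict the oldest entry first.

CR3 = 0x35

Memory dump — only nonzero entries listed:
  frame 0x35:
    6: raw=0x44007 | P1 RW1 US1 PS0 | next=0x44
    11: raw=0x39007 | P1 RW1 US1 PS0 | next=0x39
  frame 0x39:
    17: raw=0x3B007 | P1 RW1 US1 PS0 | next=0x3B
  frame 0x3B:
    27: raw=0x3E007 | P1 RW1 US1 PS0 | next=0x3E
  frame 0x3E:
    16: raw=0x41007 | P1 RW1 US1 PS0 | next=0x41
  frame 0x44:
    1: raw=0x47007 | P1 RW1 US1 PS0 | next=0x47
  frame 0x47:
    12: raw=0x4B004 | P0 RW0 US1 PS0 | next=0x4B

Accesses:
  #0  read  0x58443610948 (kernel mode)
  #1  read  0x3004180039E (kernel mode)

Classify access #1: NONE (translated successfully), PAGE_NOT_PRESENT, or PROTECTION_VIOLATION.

Trace:
#0 VA=0x58443610948 (r,kernel):
  lvl0: tbl 0x35, slot 11 ⇒ 0x39007 (P1/RW1/US1/PS0)
  lvl1: tbl 0x39, slot 17 ⇒ 0x3B007 (P1/RW1/US1/PS0)
  lvl2: tbl 0x3B, slot 27 ⇒ 0x3E007 (P1/RW1/US1/PS0)
  lvl3: tbl 0x3E, slot 16 ⇒ 0x41007 (P1/RW1/US1/PS0)
  → PA=0x41948  (4 entries read)
#1 VA=0x3004180039E (r,kernel):
  lvl0: tbl 0x35, slot 6 ⇒ 0x44007 (P1/RW1/US1/PS0)
  lvl1: tbl 0x44, slot 1 ⇒ 0x47007 (P1/RW1/US1/PS0)
  lvl2: tbl 0x47, slot 12 ⇒ 0x4B004 (P0/RW0/US1/PS0)
  ✗ PAGE_NOT_PRESENT  [3 reads]

Access #1 fault: PAGE_NOT_PRESENT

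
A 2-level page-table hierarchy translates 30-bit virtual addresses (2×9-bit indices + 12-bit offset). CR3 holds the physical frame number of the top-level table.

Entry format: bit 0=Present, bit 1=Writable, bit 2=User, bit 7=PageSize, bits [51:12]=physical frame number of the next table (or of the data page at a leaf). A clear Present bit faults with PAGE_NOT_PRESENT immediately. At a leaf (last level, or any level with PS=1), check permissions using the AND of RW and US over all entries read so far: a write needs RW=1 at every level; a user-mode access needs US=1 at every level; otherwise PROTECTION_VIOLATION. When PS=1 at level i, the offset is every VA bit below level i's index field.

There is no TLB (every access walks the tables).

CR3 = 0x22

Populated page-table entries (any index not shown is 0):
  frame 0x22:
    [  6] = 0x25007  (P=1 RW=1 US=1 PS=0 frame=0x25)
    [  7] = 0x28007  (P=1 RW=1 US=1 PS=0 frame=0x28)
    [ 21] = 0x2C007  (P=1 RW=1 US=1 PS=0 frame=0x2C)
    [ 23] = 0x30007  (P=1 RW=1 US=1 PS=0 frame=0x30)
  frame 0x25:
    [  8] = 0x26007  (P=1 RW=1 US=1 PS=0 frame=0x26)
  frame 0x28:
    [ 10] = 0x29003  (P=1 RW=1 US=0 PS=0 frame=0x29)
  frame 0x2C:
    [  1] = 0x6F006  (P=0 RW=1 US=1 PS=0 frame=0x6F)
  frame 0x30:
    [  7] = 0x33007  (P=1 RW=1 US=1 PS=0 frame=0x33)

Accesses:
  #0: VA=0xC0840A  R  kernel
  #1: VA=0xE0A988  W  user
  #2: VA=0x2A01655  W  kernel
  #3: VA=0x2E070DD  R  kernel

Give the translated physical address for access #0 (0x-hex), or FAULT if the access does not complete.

Walk each access:
#0 VA=0xC0840A (r,kernel):
  L0: frame=0x22 idx=6 entry=0x25007 [P=1 RW=1 US=1 PS=0]
  L1: frame=0x25 idx=8 entry=0x26007 [P=1 RW=1 US=1 PS=0]
  → PA=0x2640A  (2 entries read)
#1 VA=0xE0A988 (w,user):
  L0: frame=0x22 idx=7 entry=0x28007 [P=1 RW=1 US=1 PS=0]
  L1: frame=0x28 idx=10 entry=0x29003 [P=1 RW=1 US=0 PS=0]
  → PROTECTION_VIOLATION  (2 entries read)
#2 VA=0x2A01655 (w,kernel):
  L0: frame=0x22 idx=21 entry=0x2C007 [P=1 RW=1 US=1 PS=0]
  L1: frame=0x2C idx=1 entry=0x6F006 [P=0 RW=1 US=1 PS=0]
  → PAGE_NOT_PRESENT  (2 entries read)
#3 VA=0x2E070DD (r,kernel):
  L0: frame=0x22 idx=23 entry=0x30007 [P=1 RW=1 US=1 PS=0]
  L1: frame=0x30 idx=7 entry=0x33007 [P=1 RW=1 US=1 PS=0]
  → PA=0x330DD  (2 entries read)

Access #0 PA: 0x2640A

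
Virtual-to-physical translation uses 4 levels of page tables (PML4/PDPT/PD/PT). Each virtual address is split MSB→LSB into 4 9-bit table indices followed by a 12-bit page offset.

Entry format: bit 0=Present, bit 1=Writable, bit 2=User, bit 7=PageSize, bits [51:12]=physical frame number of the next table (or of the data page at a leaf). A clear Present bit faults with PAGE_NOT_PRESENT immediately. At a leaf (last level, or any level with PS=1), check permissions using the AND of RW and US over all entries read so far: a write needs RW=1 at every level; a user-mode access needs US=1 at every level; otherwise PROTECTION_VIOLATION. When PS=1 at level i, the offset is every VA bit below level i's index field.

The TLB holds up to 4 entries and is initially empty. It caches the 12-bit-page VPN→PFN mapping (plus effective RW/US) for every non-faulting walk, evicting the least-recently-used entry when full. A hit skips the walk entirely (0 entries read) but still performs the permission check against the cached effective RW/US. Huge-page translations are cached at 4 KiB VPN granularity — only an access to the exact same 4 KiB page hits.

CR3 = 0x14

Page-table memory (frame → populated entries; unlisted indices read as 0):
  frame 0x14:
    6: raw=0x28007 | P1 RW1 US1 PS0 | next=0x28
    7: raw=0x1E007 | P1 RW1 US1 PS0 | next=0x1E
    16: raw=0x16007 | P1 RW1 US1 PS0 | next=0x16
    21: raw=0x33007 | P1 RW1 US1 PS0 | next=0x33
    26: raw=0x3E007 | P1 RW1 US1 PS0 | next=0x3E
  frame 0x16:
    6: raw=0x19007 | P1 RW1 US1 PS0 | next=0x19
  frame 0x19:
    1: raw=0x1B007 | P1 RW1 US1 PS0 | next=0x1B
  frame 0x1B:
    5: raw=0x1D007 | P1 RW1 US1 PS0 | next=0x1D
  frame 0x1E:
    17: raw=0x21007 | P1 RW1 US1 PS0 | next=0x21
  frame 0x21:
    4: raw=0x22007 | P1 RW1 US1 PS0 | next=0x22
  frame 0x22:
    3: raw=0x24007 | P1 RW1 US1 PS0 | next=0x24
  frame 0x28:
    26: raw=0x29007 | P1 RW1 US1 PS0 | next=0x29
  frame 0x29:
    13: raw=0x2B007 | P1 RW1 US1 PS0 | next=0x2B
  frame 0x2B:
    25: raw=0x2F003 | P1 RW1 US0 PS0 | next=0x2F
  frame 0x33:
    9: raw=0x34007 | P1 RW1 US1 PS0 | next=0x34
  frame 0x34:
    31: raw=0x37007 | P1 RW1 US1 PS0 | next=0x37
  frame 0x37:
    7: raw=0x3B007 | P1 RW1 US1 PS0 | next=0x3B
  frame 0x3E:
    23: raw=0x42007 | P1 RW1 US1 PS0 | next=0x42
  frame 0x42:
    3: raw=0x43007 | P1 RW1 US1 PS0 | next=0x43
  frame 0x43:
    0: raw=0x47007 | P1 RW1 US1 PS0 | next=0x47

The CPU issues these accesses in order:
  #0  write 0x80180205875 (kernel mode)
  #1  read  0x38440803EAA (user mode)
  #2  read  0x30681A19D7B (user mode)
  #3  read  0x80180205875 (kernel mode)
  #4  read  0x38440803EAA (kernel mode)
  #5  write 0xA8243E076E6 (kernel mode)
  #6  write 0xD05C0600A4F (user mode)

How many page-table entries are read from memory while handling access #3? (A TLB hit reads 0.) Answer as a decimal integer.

Trace:
#0 VA=0x80180205875 (w,kernel):
  L0 @0x14[16] → 0x16007  P=1,RW=1,US=1,PS=0
  L1 @0x16[6] → 0x19007  P=1,RW=1,US=1,PS=0
  L2 @0x19[1] → 0x1B007  P=1,RW=1,US=1,PS=0
  L3 @0x1B[5] → 0x1D007  P=1,RW=1,US=1,PS=0
  ✓ 0x1D875  — 4 lookups
#1 VA=0x38440803EAA (r,user):
  L0 @0x14[7] → 0x1E007  P=1,RW=1,US=1,PS=0
  L1 @0x1E[17] → 0x21007  P=1,RW=1,US=1,PS=0
  L2 @0x21[4] → 0x22007  P=1,RW=1,US=1,PS=0
  L3 @0x22[3] → 0x24007  P=1,RW=1,US=1,PS=0
  ✓ 0x24EAA  — 4 lookups
#2 VA=0x30681A19D7B (r,user):
  L0 @0x14[6] → 0x28007  P=1,RW=1,US=1,PS=0
  L1 @0x28[26] → 0x29007  P=1,RW=1,US=1,PS=0
  L2 @0x29[13] → 0x2B007  P=1,RW=1,US=1,PS=0
  L3 @0x2B[25] → 0x2F003  P=1,RW=1,US=0,PS=0
  ⇒ fault: PROTECTION_VIOLATION  — 4 lookups
#3 VA=0x80180205875 (r,kernel):
  TLB hit vpn=0x80180205 → PA=0x1D875
#4 VA=0x38440803EAA (r,kernel):
  TLB hit vpn=0x38440803 → PA=0x24EAA
#5 VA=0xA8243E076E6 (w,kernel):
  L0 @0x14[21] → 0x33007  P=1,RW=1,US=1,PS=0
  L1 @0x33[9] → 0x34007  P=1,RW=1,US=1,PS=0
  L2 @0x34[31] → 0x37007  P=1,RW=1,US=1,PS=0
  L3 @0x37[7] → 0x3B007  P=1,RW=1,US=1,PS=0
  ✓ 0x3B6E6  — 4 lookups
#6 VA=0xD05C0600A4F (w,user):
  L0 @0x14[26] → 0x3E007  P=1,RW=1,US=1,PS=0
  L1 @0x3E[23] → 0x42007  P=1,RW=1,US=1,PS=0
  L2 @0x42[3] → 0x43007  P=1,RW=1,US=1,PS=0
  L3 @0x43[0] → 0x47007  P=1,RW=1,US=1,PS=0
  ✓ 0x47A4F  — 4 lookups

Entries read for #3: 0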